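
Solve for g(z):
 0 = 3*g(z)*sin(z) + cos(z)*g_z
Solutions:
 g(z) = C1*cos(z)^3


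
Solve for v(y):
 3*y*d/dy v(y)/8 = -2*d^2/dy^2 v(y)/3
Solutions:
 v(y) = C1 + C2*erf(3*sqrt(2)*y/8)


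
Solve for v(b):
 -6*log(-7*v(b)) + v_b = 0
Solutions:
 -Integral(1/(log(-_y) + log(7)), (_y, v(b)))/6 = C1 - b


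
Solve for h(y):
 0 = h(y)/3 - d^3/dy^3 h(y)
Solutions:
 h(y) = C3*exp(3^(2/3)*y/3) + (C1*sin(3^(1/6)*y/2) + C2*cos(3^(1/6)*y/2))*exp(-3^(2/3)*y/6)


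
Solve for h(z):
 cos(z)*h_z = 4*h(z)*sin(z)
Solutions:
 h(z) = C1/cos(z)^4


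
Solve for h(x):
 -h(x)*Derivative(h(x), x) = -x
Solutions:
 h(x) = -sqrt(C1 + x^2)
 h(x) = sqrt(C1 + x^2)


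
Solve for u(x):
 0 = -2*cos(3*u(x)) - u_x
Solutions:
 u(x) = -asin((C1 + exp(12*x))/(C1 - exp(12*x)))/3 + pi/3
 u(x) = asin((C1 + exp(12*x))/(C1 - exp(12*x)))/3


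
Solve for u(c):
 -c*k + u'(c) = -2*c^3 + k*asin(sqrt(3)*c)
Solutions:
 u(c) = C1 - c^4/2 + c^2*k/2 + k*(c*asin(sqrt(3)*c) + sqrt(3)*sqrt(1 - 3*c^2)/3)


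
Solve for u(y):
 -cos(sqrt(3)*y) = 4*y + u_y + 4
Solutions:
 u(y) = C1 - 2*y^2 - 4*y - sqrt(3)*sin(sqrt(3)*y)/3


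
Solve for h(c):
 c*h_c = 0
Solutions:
 h(c) = C1


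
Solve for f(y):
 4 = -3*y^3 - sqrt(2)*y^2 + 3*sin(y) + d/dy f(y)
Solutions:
 f(y) = C1 + 3*y^4/4 + sqrt(2)*y^3/3 + 4*y + 3*cos(y)


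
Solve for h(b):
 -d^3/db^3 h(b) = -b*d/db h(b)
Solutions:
 h(b) = C1 + Integral(C2*airyai(b) + C3*airybi(b), b)


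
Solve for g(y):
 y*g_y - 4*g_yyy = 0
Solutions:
 g(y) = C1 + Integral(C2*airyai(2^(1/3)*y/2) + C3*airybi(2^(1/3)*y/2), y)


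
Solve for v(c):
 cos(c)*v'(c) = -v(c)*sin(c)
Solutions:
 v(c) = C1*cos(c)


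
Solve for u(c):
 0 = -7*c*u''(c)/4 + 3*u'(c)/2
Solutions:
 u(c) = C1 + C2*c^(13/7)


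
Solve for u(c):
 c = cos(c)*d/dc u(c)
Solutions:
 u(c) = C1 + Integral(c/cos(c), c)


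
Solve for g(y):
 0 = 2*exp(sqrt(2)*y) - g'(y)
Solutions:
 g(y) = C1 + sqrt(2)*exp(sqrt(2)*y)


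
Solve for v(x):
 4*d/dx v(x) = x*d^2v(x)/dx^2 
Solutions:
 v(x) = C1 + C2*x^5


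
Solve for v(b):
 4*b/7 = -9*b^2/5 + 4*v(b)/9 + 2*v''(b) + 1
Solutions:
 v(b) = C1*sin(sqrt(2)*b/3) + C2*cos(sqrt(2)*b/3) + 81*b^2/20 + 9*b/7 - 387/10


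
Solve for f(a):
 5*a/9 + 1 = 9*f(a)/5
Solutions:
 f(a) = 25*a/81 + 5/9


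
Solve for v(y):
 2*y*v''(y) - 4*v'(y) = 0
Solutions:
 v(y) = C1 + C2*y^3


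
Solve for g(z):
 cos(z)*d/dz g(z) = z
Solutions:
 g(z) = C1 + Integral(z/cos(z), z)


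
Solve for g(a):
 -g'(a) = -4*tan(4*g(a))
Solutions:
 g(a) = -asin(C1*exp(16*a))/4 + pi/4
 g(a) = asin(C1*exp(16*a))/4


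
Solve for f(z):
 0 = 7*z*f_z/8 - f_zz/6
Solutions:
 f(z) = C1 + C2*erfi(sqrt(42)*z/4)


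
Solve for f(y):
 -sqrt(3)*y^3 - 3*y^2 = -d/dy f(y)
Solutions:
 f(y) = C1 + sqrt(3)*y^4/4 + y^3


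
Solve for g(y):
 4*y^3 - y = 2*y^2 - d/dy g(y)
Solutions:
 g(y) = C1 - y^4 + 2*y^3/3 + y^2/2


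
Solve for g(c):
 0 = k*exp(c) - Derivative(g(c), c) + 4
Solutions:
 g(c) = C1 + 4*c + k*exp(c)


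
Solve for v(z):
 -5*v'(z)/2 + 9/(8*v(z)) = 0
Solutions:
 v(z) = -sqrt(C1 + 90*z)/10
 v(z) = sqrt(C1 + 90*z)/10


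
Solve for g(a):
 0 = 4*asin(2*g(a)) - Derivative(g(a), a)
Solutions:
 Integral(1/asin(2*_y), (_y, g(a))) = C1 + 4*a


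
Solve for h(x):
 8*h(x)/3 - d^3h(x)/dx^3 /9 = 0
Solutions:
 h(x) = C3*exp(2*3^(1/3)*x) + (C1*sin(3^(5/6)*x) + C2*cos(3^(5/6)*x))*exp(-3^(1/3)*x)


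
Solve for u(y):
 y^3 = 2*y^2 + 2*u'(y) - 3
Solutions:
 u(y) = C1 + y^4/8 - y^3/3 + 3*y/2


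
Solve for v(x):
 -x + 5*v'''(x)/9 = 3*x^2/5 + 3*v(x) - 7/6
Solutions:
 v(x) = C3*exp(3*5^(2/3)*x/5) - x^2/5 - x/3 + (C1*sin(3*sqrt(3)*5^(2/3)*x/10) + C2*cos(3*sqrt(3)*5^(2/3)*x/10))*exp(-3*5^(2/3)*x/10) + 7/18


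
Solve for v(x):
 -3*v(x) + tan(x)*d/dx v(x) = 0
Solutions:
 v(x) = C1*sin(x)^3


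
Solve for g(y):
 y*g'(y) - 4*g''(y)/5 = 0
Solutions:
 g(y) = C1 + C2*erfi(sqrt(10)*y/4)


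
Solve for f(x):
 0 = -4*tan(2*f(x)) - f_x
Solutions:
 f(x) = -asin(C1*exp(-8*x))/2 + pi/2
 f(x) = asin(C1*exp(-8*x))/2


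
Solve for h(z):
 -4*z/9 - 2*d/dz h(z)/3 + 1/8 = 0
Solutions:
 h(z) = C1 - z^2/3 + 3*z/16


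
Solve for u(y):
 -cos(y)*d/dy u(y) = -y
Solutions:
 u(y) = C1 + Integral(y/cos(y), y)


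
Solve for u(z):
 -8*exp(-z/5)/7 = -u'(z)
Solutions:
 u(z) = C1 - 40*exp(-z/5)/7


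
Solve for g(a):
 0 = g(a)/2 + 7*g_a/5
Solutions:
 g(a) = C1*exp(-5*a/14)


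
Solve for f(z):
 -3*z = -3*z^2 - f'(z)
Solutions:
 f(z) = C1 - z^3 + 3*z^2/2


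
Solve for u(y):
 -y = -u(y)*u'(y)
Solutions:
 u(y) = -sqrt(C1 + y^2)
 u(y) = sqrt(C1 + y^2)


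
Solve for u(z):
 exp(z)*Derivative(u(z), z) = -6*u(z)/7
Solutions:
 u(z) = C1*exp(6*exp(-z)/7)


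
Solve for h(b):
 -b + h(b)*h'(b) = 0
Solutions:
 h(b) = -sqrt(C1 + b^2)
 h(b) = sqrt(C1 + b^2)


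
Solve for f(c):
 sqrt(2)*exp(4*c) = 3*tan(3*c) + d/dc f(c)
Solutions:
 f(c) = C1 + sqrt(2)*exp(4*c)/4 + log(cos(3*c))


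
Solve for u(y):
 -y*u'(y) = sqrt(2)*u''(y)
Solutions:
 u(y) = C1 + C2*erf(2^(1/4)*y/2)


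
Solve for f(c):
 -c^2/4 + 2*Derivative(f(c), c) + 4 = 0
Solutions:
 f(c) = C1 + c^3/24 - 2*c


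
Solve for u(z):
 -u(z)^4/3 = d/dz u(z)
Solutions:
 u(z) = (-1 - sqrt(3)*I)*(1/(C1 + z))^(1/3)/2
 u(z) = (-1 + sqrt(3)*I)*(1/(C1 + z))^(1/3)/2
 u(z) = (1/(C1 + z))^(1/3)


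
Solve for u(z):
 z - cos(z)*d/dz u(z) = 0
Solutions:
 u(z) = C1 + Integral(z/cos(z), z)


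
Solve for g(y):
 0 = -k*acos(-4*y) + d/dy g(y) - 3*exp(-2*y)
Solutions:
 g(y) = C1 + k*y*acos(-4*y) + k*sqrt(1 - 16*y^2)/4 - 3*exp(-2*y)/2


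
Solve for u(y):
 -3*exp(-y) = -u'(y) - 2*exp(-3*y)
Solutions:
 u(y) = C1 - 3*exp(-y) + 2*exp(-3*y)/3


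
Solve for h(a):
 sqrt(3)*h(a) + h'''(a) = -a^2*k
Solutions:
 h(a) = C3*exp(-3^(1/6)*a) - sqrt(3)*a^2*k/3 + (C1*sin(3^(2/3)*a/2) + C2*cos(3^(2/3)*a/2))*exp(3^(1/6)*a/2)


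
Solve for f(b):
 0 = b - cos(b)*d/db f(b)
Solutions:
 f(b) = C1 + Integral(b/cos(b), b)


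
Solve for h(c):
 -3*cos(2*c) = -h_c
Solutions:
 h(c) = C1 + 3*sin(2*c)/2


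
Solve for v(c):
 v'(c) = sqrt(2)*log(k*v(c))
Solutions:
 li(k*v(c))/k = C1 + sqrt(2)*c


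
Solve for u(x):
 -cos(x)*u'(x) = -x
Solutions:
 u(x) = C1 + Integral(x/cos(x), x)


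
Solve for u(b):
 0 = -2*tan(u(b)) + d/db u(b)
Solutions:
 u(b) = pi - asin(C1*exp(2*b))
 u(b) = asin(C1*exp(2*b))


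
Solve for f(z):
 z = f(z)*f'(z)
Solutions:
 f(z) = -sqrt(C1 + z^2)
 f(z) = sqrt(C1 + z^2)


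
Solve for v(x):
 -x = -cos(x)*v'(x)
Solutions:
 v(x) = C1 + Integral(x/cos(x), x)


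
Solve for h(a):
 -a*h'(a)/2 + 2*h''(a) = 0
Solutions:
 h(a) = C1 + C2*erfi(sqrt(2)*a/4)


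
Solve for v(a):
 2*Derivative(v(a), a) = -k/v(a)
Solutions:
 v(a) = -sqrt(C1 - a*k)
 v(a) = sqrt(C1 - a*k)


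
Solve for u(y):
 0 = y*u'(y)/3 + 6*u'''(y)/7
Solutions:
 u(y) = C1 + Integral(C2*airyai(-84^(1/3)*y/6) + C3*airybi(-84^(1/3)*y/6), y)


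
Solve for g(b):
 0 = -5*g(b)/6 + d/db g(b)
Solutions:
 g(b) = C1*exp(5*b/6)


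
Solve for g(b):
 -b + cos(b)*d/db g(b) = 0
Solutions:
 g(b) = C1 + Integral(b/cos(b), b)


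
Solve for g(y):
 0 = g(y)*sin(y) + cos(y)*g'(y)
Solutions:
 g(y) = C1*cos(y)


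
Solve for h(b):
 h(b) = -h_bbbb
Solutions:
 h(b) = (C1*sin(sqrt(2)*b/2) + C2*cos(sqrt(2)*b/2))*exp(-sqrt(2)*b/2) + (C3*sin(sqrt(2)*b/2) + C4*cos(sqrt(2)*b/2))*exp(sqrt(2)*b/2)


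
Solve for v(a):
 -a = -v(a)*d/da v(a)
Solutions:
 v(a) = -sqrt(C1 + a^2)
 v(a) = sqrt(C1 + a^2)


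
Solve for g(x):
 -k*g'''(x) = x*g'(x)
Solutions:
 g(x) = C1 + Integral(C2*airyai(x*(-1/k)^(1/3)) + C3*airybi(x*(-1/k)^(1/3)), x)


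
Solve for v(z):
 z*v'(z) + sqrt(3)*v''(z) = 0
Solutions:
 v(z) = C1 + C2*erf(sqrt(2)*3^(3/4)*z/6)


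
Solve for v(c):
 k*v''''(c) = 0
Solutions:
 v(c) = C1 + C2*c + C3*c^2 + C4*c^3


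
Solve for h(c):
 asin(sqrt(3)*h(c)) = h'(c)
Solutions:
 Integral(1/asin(sqrt(3)*_y), (_y, h(c))) = C1 + c


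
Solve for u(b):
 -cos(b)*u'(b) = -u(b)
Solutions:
 u(b) = C1*sqrt(sin(b) + 1)/sqrt(sin(b) - 1)


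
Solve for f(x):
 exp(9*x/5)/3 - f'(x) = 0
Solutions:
 f(x) = C1 + 5*exp(9*x/5)/27


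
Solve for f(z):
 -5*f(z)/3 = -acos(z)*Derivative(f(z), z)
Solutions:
 f(z) = C1*exp(5*Integral(1/acos(z), z)/3)


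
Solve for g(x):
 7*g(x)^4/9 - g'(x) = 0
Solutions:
 g(x) = 3^(1/3)*(-1/(C1 + 7*x))^(1/3)
 g(x) = (-1/(C1 + 7*x))^(1/3)*(-3^(1/3) - 3^(5/6)*I)/2
 g(x) = (-1/(C1 + 7*x))^(1/3)*(-3^(1/3) + 3^(5/6)*I)/2


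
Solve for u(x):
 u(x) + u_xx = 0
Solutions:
 u(x) = C1*sin(x) + C2*cos(x)


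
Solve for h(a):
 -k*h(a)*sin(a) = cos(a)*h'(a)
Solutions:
 h(a) = C1*exp(k*log(cos(a)))


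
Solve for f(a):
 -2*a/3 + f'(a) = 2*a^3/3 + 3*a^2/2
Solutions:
 f(a) = C1 + a^4/6 + a^3/2 + a^2/3


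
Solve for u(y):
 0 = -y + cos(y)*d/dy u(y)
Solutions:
 u(y) = C1 + Integral(y/cos(y), y)


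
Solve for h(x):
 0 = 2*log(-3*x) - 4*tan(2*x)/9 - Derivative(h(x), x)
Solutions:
 h(x) = C1 + 2*x*log(-x) - 2*x + 2*x*log(3) + 2*log(cos(2*x))/9


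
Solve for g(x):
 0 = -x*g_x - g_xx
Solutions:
 g(x) = C1 + C2*erf(sqrt(2)*x/2)


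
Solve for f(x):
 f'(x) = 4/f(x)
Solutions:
 f(x) = -sqrt(C1 + 8*x)
 f(x) = sqrt(C1 + 8*x)


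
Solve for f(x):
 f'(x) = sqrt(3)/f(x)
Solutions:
 f(x) = -sqrt(C1 + 2*sqrt(3)*x)
 f(x) = sqrt(C1 + 2*sqrt(3)*x)


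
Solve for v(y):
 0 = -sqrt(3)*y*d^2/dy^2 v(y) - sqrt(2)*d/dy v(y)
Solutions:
 v(y) = C1 + C2*y^(1 - sqrt(6)/3)


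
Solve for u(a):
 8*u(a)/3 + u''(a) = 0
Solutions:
 u(a) = C1*sin(2*sqrt(6)*a/3) + C2*cos(2*sqrt(6)*a/3)


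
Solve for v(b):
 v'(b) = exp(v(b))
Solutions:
 v(b) = log(-1/(C1 + b))


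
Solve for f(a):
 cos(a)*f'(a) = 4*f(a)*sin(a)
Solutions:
 f(a) = C1/cos(a)^4


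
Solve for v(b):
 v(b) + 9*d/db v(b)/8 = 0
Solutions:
 v(b) = C1*exp(-8*b/9)


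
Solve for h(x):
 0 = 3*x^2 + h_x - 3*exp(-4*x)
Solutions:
 h(x) = C1 - x^3 - 3*exp(-4*x)/4


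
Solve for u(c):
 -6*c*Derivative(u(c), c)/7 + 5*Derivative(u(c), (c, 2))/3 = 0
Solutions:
 u(c) = C1 + C2*erfi(3*sqrt(35)*c/35)


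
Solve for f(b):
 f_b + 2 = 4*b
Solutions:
 f(b) = C1 + 2*b^2 - 2*b


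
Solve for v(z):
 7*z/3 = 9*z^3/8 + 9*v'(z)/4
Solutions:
 v(z) = C1 - z^4/8 + 14*z^2/27


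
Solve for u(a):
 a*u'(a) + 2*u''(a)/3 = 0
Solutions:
 u(a) = C1 + C2*erf(sqrt(3)*a/2)


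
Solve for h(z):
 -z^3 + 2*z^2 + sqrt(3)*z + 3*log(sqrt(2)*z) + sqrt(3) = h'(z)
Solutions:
 h(z) = C1 - z^4/4 + 2*z^3/3 + sqrt(3)*z^2/2 + 3*z*log(z) - 3*z + 3*z*log(2)/2 + sqrt(3)*z


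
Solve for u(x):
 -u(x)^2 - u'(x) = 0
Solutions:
 u(x) = 1/(C1 + x)


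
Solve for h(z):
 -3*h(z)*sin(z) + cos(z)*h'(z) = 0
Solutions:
 h(z) = C1/cos(z)^3


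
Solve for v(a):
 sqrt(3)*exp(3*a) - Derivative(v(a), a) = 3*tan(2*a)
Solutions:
 v(a) = C1 + sqrt(3)*exp(3*a)/3 + 3*log(cos(2*a))/2


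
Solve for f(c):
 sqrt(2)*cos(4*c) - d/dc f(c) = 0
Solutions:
 f(c) = C1 + sqrt(2)*sin(4*c)/4


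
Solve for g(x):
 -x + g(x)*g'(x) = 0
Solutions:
 g(x) = -sqrt(C1 + x^2)
 g(x) = sqrt(C1 + x^2)


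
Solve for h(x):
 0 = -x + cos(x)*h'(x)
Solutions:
 h(x) = C1 + Integral(x/cos(x), x)


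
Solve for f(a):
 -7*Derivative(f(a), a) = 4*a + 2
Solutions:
 f(a) = C1 - 2*a^2/7 - 2*a/7


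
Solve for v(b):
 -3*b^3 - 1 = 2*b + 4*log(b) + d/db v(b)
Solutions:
 v(b) = C1 - 3*b^4/4 - b^2 - 4*b*log(b) + 3*b


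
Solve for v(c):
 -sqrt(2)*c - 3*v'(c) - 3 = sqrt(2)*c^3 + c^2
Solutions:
 v(c) = C1 - sqrt(2)*c^4/12 - c^3/9 - sqrt(2)*c^2/6 - c


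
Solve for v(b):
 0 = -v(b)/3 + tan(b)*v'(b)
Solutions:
 v(b) = C1*sin(b)^(1/3)


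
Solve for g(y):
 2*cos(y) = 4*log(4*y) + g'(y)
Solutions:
 g(y) = C1 - 4*y*log(y) - 8*y*log(2) + 4*y + 2*sin(y)


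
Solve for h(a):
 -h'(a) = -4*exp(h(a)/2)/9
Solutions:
 h(a) = 2*log(-1/(C1 + 4*a)) + 2*log(18)


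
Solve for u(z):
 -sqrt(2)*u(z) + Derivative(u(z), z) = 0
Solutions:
 u(z) = C1*exp(sqrt(2)*z)


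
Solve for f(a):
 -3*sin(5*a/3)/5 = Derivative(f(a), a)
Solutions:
 f(a) = C1 + 9*cos(5*a/3)/25


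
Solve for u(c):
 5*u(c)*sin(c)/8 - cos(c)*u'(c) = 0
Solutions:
 u(c) = C1/cos(c)^(5/8)


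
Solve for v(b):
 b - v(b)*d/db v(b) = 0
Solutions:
 v(b) = -sqrt(C1 + b^2)
 v(b) = sqrt(C1 + b^2)


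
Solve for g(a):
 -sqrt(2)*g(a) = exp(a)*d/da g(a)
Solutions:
 g(a) = C1*exp(sqrt(2)*exp(-a))


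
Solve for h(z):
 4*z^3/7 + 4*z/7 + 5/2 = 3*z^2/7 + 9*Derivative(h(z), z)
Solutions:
 h(z) = C1 + z^4/63 - z^3/63 + 2*z^2/63 + 5*z/18


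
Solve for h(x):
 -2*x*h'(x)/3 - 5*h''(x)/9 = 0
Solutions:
 h(x) = C1 + C2*erf(sqrt(15)*x/5)


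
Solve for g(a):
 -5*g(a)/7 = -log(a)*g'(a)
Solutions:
 g(a) = C1*exp(5*li(a)/7)


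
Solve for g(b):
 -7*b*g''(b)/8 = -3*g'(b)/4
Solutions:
 g(b) = C1 + C2*b^(13/7)


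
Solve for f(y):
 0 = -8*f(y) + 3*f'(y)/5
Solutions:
 f(y) = C1*exp(40*y/3)


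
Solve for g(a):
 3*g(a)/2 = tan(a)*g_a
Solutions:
 g(a) = C1*sin(a)^(3/2)


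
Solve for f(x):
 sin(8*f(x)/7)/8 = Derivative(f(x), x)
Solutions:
 -x/8 + 7*log(cos(8*f(x)/7) - 1)/16 - 7*log(cos(8*f(x)/7) + 1)/16 = C1


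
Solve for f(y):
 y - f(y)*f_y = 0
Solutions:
 f(y) = -sqrt(C1 + y^2)
 f(y) = sqrt(C1 + y^2)


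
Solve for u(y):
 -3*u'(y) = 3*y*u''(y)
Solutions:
 u(y) = C1 + C2*log(y)


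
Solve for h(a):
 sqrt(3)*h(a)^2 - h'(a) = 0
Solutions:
 h(a) = -1/(C1 + sqrt(3)*a)


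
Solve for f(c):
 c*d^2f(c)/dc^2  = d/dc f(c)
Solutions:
 f(c) = C1 + C2*c^2


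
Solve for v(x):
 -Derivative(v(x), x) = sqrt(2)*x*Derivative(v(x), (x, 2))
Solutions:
 v(x) = C1 + C2*x^(1 - sqrt(2)/2)


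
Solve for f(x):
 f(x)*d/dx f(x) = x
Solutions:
 f(x) = -sqrt(C1 + x^2)
 f(x) = sqrt(C1 + x^2)


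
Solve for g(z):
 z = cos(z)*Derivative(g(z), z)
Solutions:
 g(z) = C1 + Integral(z/cos(z), z)


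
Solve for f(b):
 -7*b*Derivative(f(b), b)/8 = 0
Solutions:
 f(b) = C1


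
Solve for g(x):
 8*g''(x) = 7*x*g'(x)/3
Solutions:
 g(x) = C1 + C2*erfi(sqrt(21)*x/12)


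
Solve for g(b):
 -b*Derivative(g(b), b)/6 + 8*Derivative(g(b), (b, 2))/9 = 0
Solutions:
 g(b) = C1 + C2*erfi(sqrt(6)*b/8)


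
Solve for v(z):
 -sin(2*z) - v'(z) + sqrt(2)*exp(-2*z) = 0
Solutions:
 v(z) = C1 + cos(2*z)/2 - sqrt(2)*exp(-2*z)/2


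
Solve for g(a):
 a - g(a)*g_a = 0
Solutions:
 g(a) = -sqrt(C1 + a^2)
 g(a) = sqrt(C1 + a^2)


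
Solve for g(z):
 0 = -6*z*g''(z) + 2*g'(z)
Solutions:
 g(z) = C1 + C2*z^(4/3)


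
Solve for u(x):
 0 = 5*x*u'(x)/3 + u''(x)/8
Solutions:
 u(x) = C1 + C2*erf(2*sqrt(15)*x/3)


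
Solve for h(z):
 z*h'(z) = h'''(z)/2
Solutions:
 h(z) = C1 + Integral(C2*airyai(2^(1/3)*z) + C3*airybi(2^(1/3)*z), z)


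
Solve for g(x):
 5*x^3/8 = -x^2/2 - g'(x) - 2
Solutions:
 g(x) = C1 - 5*x^4/32 - x^3/6 - 2*x


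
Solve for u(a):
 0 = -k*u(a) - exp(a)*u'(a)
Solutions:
 u(a) = C1*exp(k*exp(-a))


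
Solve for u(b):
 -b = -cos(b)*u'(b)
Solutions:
 u(b) = C1 + Integral(b/cos(b), b)


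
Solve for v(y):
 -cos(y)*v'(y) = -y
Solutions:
 v(y) = C1 + Integral(y/cos(y), y)


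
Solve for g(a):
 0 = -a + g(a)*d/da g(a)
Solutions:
 g(a) = -sqrt(C1 + a^2)
 g(a) = sqrt(C1 + a^2)


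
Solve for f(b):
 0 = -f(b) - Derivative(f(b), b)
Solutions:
 f(b) = C1*exp(-b)


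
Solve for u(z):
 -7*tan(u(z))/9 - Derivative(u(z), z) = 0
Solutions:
 u(z) = pi - asin(C1*exp(-7*z/9))
 u(z) = asin(C1*exp(-7*z/9))


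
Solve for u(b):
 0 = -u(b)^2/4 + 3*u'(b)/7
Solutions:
 u(b) = -12/(C1 + 7*b)


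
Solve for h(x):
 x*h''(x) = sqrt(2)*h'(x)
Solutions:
 h(x) = C1 + C2*x^(1 + sqrt(2))


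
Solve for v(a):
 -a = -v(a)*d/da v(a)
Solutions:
 v(a) = -sqrt(C1 + a^2)
 v(a) = sqrt(C1 + a^2)


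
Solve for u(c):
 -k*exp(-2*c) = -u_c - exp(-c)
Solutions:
 u(c) = C1 - k*exp(-2*c)/2 + exp(-c)


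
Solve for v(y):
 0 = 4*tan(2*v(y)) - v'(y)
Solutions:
 v(y) = -asin(C1*exp(8*y))/2 + pi/2
 v(y) = asin(C1*exp(8*y))/2


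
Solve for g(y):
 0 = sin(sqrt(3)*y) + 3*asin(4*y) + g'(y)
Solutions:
 g(y) = C1 - 3*y*asin(4*y) - 3*sqrt(1 - 16*y^2)/4 + sqrt(3)*cos(sqrt(3)*y)/3


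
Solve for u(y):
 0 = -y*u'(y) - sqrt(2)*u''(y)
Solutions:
 u(y) = C1 + C2*erf(2^(1/4)*y/2)


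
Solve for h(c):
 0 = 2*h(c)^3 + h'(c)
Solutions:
 h(c) = -sqrt(2)*sqrt(-1/(C1 - 2*c))/2
 h(c) = sqrt(2)*sqrt(-1/(C1 - 2*c))/2


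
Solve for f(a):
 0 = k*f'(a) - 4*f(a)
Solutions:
 f(a) = C1*exp(4*a/k)


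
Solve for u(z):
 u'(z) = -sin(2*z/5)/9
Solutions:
 u(z) = C1 + 5*cos(2*z/5)/18


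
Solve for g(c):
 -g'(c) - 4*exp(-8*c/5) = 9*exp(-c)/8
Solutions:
 g(c) = C1 + 9*exp(-c)/8 + 5*exp(-8*c/5)/2


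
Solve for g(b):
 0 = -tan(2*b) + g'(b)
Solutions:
 g(b) = C1 - log(cos(2*b))/2


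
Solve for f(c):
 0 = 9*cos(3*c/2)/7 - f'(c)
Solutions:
 f(c) = C1 + 6*sin(3*c/2)/7


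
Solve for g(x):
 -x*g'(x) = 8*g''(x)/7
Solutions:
 g(x) = C1 + C2*erf(sqrt(7)*x/4)


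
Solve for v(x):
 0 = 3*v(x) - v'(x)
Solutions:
 v(x) = C1*exp(3*x)


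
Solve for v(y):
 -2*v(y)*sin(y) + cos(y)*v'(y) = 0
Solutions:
 v(y) = C1/cos(y)^2


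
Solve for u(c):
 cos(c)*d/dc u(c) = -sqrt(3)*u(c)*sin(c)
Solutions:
 u(c) = C1*cos(c)^(sqrt(3))


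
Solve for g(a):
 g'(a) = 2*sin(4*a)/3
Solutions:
 g(a) = C1 - cos(4*a)/6


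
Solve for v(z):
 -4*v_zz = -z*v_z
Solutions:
 v(z) = C1 + C2*erfi(sqrt(2)*z/4)


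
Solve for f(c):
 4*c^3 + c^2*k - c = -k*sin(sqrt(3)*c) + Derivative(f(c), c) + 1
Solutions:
 f(c) = C1 + c^4 + c^3*k/3 - c^2/2 - c - sqrt(3)*k*cos(sqrt(3)*c)/3


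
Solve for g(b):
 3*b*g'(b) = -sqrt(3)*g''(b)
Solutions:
 g(b) = C1 + C2*erf(sqrt(2)*3^(1/4)*b/2)


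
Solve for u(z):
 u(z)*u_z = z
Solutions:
 u(z) = -sqrt(C1 + z^2)
 u(z) = sqrt(C1 + z^2)


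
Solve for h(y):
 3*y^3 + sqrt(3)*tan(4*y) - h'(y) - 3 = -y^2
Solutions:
 h(y) = C1 + 3*y^4/4 + y^3/3 - 3*y - sqrt(3)*log(cos(4*y))/4


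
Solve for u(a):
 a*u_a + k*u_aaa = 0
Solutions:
 u(a) = C1 + Integral(C2*airyai(a*(-1/k)^(1/3)) + C3*airybi(a*(-1/k)^(1/3)), a)


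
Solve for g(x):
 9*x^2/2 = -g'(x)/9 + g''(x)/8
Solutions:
 g(x) = C1 + C2*exp(8*x/9) - 27*x^3/2 - 729*x^2/16 - 6561*x/64


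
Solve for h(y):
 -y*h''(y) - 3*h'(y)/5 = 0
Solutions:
 h(y) = C1 + C2*y^(2/5)


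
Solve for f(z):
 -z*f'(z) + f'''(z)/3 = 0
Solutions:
 f(z) = C1 + Integral(C2*airyai(3^(1/3)*z) + C3*airybi(3^(1/3)*z), z)


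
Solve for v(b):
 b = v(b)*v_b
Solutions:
 v(b) = -sqrt(C1 + b^2)
 v(b) = sqrt(C1 + b^2)


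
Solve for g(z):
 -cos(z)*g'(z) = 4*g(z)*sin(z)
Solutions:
 g(z) = C1*cos(z)^4


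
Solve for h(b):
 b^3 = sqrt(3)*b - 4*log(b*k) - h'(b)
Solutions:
 h(b) = C1 - b^4/4 + sqrt(3)*b^2/2 - 4*b*log(b*k) + 4*b


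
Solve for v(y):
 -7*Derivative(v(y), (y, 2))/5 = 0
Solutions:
 v(y) = C1 + C2*y


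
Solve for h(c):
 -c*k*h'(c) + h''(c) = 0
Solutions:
 h(c) = Piecewise((-sqrt(2)*sqrt(pi)*C1*erf(sqrt(2)*c*sqrt(-k)/2)/(2*sqrt(-k)) - C2, (k > 0) | (k < 0)), (-C1*c - C2, True))


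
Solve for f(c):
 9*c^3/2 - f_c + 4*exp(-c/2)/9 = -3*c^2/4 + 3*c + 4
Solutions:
 f(c) = C1 + 9*c^4/8 + c^3/4 - 3*c^2/2 - 4*c - 8*exp(-c/2)/9


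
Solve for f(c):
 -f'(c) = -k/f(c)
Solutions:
 f(c) = -sqrt(C1 + 2*c*k)
 f(c) = sqrt(C1 + 2*c*k)


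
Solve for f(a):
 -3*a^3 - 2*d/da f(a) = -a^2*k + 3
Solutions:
 f(a) = C1 - 3*a^4/8 + a^3*k/6 - 3*a/2


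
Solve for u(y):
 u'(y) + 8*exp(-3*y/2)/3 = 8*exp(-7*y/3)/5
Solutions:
 u(y) = C1 + 16*exp(-3*y/2)/9 - 24*exp(-7*y/3)/35


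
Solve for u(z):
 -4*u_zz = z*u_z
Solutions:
 u(z) = C1 + C2*erf(sqrt(2)*z/4)


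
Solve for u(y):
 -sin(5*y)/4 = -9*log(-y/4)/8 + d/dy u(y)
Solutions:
 u(y) = C1 + 9*y*log(-y)/8 - 9*y*log(2)/4 - 9*y/8 + cos(5*y)/20


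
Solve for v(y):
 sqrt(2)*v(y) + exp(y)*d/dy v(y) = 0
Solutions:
 v(y) = C1*exp(sqrt(2)*exp(-y))


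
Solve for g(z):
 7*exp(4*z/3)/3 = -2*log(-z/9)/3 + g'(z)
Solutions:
 g(z) = C1 + 2*z*log(-z)/3 + 2*z*(-2*log(3) - 1)/3 + 7*exp(4*z/3)/4


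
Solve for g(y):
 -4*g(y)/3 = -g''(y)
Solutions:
 g(y) = C1*exp(-2*sqrt(3)*y/3) + C2*exp(2*sqrt(3)*y/3)


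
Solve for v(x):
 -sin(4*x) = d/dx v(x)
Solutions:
 v(x) = C1 + cos(4*x)/4


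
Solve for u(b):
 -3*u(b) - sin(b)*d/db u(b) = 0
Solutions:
 u(b) = C1*(cos(b) + 1)^(3/2)/(cos(b) - 1)^(3/2)


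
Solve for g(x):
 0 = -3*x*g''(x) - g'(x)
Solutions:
 g(x) = C1 + C2*x^(2/3)


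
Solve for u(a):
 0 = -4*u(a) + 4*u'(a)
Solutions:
 u(a) = C1*exp(a)


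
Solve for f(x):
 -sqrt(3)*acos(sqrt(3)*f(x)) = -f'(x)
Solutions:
 Integral(1/acos(sqrt(3)*_y), (_y, f(x))) = C1 + sqrt(3)*x


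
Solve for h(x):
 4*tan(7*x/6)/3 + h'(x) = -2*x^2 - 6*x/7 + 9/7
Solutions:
 h(x) = C1 - 2*x^3/3 - 3*x^2/7 + 9*x/7 + 8*log(cos(7*x/6))/7


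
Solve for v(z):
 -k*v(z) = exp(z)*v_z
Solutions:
 v(z) = C1*exp(k*exp(-z))


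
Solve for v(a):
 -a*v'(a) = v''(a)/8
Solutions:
 v(a) = C1 + C2*erf(2*a)


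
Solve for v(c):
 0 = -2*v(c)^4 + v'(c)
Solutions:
 v(c) = (-1/(C1 + 6*c))^(1/3)
 v(c) = (-1/(C1 + 2*c))^(1/3)*(-3^(2/3) - 3*3^(1/6)*I)/6
 v(c) = (-1/(C1 + 2*c))^(1/3)*(-3^(2/3) + 3*3^(1/6)*I)/6


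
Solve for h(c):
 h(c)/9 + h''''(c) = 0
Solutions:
 h(c) = (C1*sin(sqrt(6)*c/6) + C2*cos(sqrt(6)*c/6))*exp(-sqrt(6)*c/6) + (C3*sin(sqrt(6)*c/6) + C4*cos(sqrt(6)*c/6))*exp(sqrt(6)*c/6)


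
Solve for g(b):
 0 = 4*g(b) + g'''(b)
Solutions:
 g(b) = C3*exp(-2^(2/3)*b) + (C1*sin(2^(2/3)*sqrt(3)*b/2) + C2*cos(2^(2/3)*sqrt(3)*b/2))*exp(2^(2/3)*b/2)


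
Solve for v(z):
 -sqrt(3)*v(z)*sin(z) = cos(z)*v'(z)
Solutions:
 v(z) = C1*cos(z)^(sqrt(3))


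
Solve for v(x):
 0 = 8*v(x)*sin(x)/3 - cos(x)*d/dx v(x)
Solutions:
 v(x) = C1/cos(x)^(8/3)


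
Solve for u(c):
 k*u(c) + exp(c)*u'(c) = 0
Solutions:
 u(c) = C1*exp(k*exp(-c))


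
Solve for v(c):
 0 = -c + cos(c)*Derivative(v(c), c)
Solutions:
 v(c) = C1 + Integral(c/cos(c), c)


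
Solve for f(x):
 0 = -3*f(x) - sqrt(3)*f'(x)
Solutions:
 f(x) = C1*exp(-sqrt(3)*x)


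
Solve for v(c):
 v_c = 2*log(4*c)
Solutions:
 v(c) = C1 + 2*c*log(c) - 2*c + c*log(16)


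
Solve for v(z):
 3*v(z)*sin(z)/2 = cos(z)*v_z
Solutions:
 v(z) = C1/cos(z)^(3/2)


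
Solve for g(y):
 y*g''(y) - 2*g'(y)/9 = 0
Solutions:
 g(y) = C1 + C2*y^(11/9)


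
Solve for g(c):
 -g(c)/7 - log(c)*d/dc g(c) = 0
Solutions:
 g(c) = C1*exp(-li(c)/7)


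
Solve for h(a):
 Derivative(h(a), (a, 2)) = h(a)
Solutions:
 h(a) = C1*exp(-a) + C2*exp(a)


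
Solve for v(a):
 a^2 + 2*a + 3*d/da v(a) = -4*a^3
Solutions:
 v(a) = C1 - a^4/3 - a^3/9 - a^2/3


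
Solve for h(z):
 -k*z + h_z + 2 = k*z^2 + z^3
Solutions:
 h(z) = C1 + k*z^3/3 + k*z^2/2 + z^4/4 - 2*z


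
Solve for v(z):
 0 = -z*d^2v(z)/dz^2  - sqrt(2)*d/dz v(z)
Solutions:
 v(z) = C1 + C2*z^(1 - sqrt(2))


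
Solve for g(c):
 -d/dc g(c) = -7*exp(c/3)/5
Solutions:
 g(c) = C1 + 21*exp(c/3)/5


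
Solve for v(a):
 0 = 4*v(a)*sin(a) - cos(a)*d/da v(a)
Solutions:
 v(a) = C1/cos(a)^4


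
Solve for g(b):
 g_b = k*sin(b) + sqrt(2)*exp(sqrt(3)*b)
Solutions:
 g(b) = C1 - k*cos(b) + sqrt(6)*exp(sqrt(3)*b)/3


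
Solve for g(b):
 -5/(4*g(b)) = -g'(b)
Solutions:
 g(b) = -sqrt(C1 + 10*b)/2
 g(b) = sqrt(C1 + 10*b)/2


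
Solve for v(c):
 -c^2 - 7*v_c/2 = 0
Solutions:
 v(c) = C1 - 2*c^3/21


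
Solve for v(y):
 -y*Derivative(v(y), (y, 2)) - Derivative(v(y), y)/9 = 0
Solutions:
 v(y) = C1 + C2*y^(8/9)


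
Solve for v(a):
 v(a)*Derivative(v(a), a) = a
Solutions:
 v(a) = -sqrt(C1 + a^2)
 v(a) = sqrt(C1 + a^2)


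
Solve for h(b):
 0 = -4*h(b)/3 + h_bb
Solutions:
 h(b) = C1*exp(-2*sqrt(3)*b/3) + C2*exp(2*sqrt(3)*b/3)


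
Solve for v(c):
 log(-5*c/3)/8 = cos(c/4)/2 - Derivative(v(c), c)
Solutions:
 v(c) = C1 - c*log(-c)/8 - c*log(5)/8 + c/8 + c*log(3)/8 + 2*sin(c/4)


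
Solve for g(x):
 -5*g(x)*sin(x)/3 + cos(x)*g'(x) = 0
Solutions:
 g(x) = C1/cos(x)^(5/3)


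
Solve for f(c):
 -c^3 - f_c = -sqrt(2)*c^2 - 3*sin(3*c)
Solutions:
 f(c) = C1 - c^4/4 + sqrt(2)*c^3/3 - cos(3*c)


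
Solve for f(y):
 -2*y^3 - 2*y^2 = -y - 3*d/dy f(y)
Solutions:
 f(y) = C1 + y^4/6 + 2*y^3/9 - y^2/6


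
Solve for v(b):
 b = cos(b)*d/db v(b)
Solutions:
 v(b) = C1 + Integral(b/cos(b), b)


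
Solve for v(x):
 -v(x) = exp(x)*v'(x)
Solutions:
 v(x) = C1*exp(exp(-x))


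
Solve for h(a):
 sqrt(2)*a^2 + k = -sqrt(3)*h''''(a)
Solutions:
 h(a) = C1 + C2*a + C3*a^2 + C4*a^3 - sqrt(6)*a^6/1080 - sqrt(3)*a^4*k/72


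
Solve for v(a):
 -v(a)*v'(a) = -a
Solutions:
 v(a) = -sqrt(C1 + a^2)
 v(a) = sqrt(C1 + a^2)


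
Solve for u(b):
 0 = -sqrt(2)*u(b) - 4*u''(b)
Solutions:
 u(b) = C1*sin(2^(1/4)*b/2) + C2*cos(2^(1/4)*b/2)


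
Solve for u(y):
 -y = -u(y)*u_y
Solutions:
 u(y) = -sqrt(C1 + y^2)
 u(y) = sqrt(C1 + y^2)


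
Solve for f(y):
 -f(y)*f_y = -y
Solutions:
 f(y) = -sqrt(C1 + y^2)
 f(y) = sqrt(C1 + y^2)


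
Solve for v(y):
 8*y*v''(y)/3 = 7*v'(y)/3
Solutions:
 v(y) = C1 + C2*y^(15/8)


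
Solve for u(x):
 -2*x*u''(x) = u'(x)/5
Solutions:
 u(x) = C1 + C2*x^(9/10)


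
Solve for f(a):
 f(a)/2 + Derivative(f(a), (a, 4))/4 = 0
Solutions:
 f(a) = (C1*sin(2^(3/4)*a/2) + C2*cos(2^(3/4)*a/2))*exp(-2^(3/4)*a/2) + (C3*sin(2^(3/4)*a/2) + C4*cos(2^(3/4)*a/2))*exp(2^(3/4)*a/2)


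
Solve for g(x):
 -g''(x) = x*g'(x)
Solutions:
 g(x) = C1 + C2*erf(sqrt(2)*x/2)


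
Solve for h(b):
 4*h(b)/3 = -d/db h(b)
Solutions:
 h(b) = C1*exp(-4*b/3)


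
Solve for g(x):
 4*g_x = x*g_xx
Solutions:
 g(x) = C1 + C2*x^5


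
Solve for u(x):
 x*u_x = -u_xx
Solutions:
 u(x) = C1 + C2*erf(sqrt(2)*x/2)


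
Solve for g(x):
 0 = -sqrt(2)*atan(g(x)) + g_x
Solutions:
 Integral(1/atan(_y), (_y, g(x))) = C1 + sqrt(2)*x


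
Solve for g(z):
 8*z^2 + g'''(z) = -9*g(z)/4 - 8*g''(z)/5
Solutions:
 g(z) = C1*exp(z*(-32 + 256/(45*sqrt(578505) + 34471)^(1/3) + (45*sqrt(578505) + 34471)^(1/3))/60)*sin(sqrt(3)*z*(-(45*sqrt(578505) + 34471)^(1/3) + 256/(45*sqrt(578505) + 34471)^(1/3))/60) + C2*exp(z*(-32 + 256/(45*sqrt(578505) + 34471)^(1/3) + (45*sqrt(578505) + 34471)^(1/3))/60)*cos(sqrt(3)*z*(-(45*sqrt(578505) + 34471)^(1/3) + 256/(45*sqrt(578505) + 34471)^(1/3))/60) + C3*exp(-z*(256/(45*sqrt(578505) + 34471)^(1/3) + 16 + (45*sqrt(578505) + 34471)^(1/3))/30) - 32*z^2/9 + 2048/405


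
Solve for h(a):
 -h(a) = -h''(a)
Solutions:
 h(a) = C1*exp(-a) + C2*exp(a)


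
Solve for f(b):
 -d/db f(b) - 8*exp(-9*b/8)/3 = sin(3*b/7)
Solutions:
 f(b) = C1 + 7*cos(3*b/7)/3 + 64*exp(-9*b/8)/27


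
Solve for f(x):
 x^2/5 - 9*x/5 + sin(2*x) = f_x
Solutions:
 f(x) = C1 + x^3/15 - 9*x^2/10 - cos(2*x)/2


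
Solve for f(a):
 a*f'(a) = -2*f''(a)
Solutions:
 f(a) = C1 + C2*erf(a/2)


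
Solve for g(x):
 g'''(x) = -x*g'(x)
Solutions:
 g(x) = C1 + Integral(C2*airyai(-x) + C3*airybi(-x), x)


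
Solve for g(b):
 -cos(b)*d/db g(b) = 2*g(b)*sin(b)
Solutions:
 g(b) = C1*cos(b)^2


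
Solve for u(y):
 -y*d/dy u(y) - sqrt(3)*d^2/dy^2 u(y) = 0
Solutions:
 u(y) = C1 + C2*erf(sqrt(2)*3^(3/4)*y/6)


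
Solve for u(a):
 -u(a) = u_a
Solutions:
 u(a) = C1*exp(-a)


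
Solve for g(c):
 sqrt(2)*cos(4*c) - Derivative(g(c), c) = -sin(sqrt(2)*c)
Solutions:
 g(c) = C1 + sqrt(2)*sin(4*c)/4 - sqrt(2)*cos(sqrt(2)*c)/2


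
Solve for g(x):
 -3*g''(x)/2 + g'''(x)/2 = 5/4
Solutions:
 g(x) = C1 + C2*x + C3*exp(3*x) - 5*x^2/12


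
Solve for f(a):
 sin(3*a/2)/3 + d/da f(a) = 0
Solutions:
 f(a) = C1 + 2*cos(3*a/2)/9


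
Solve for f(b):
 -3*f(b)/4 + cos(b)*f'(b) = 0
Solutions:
 f(b) = C1*(sin(b) + 1)^(3/8)/(sin(b) - 1)^(3/8)


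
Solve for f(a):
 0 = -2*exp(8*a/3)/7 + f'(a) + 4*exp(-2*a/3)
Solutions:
 f(a) = C1 + 3*exp(8*a/3)/28 + 6*exp(-2*a/3)


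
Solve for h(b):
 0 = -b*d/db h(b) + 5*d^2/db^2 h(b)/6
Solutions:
 h(b) = C1 + C2*erfi(sqrt(15)*b/5)


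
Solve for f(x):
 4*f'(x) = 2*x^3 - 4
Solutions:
 f(x) = C1 + x^4/8 - x


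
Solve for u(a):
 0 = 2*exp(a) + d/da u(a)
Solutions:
 u(a) = C1 - 2*exp(a)


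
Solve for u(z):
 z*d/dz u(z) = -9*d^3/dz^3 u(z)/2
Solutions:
 u(z) = C1 + Integral(C2*airyai(-6^(1/3)*z/3) + C3*airybi(-6^(1/3)*z/3), z)


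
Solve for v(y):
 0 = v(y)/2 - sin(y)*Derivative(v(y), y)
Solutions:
 v(y) = C1*(cos(y) - 1)^(1/4)/(cos(y) + 1)^(1/4)


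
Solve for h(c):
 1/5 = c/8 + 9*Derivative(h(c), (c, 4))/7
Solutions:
 h(c) = C1 + C2*c + C3*c^2 + C4*c^3 - 7*c^5/8640 + 7*c^4/1080


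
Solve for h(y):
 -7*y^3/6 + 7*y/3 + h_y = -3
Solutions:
 h(y) = C1 + 7*y^4/24 - 7*y^2/6 - 3*y


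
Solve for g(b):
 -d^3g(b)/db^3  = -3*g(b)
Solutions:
 g(b) = C3*exp(3^(1/3)*b) + (C1*sin(3^(5/6)*b/2) + C2*cos(3^(5/6)*b/2))*exp(-3^(1/3)*b/2)


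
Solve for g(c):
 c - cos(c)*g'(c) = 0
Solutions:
 g(c) = C1 + Integral(c/cos(c), c)


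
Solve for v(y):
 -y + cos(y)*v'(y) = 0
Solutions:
 v(y) = C1 + Integral(y/cos(y), y)


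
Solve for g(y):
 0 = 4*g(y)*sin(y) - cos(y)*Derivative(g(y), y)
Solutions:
 g(y) = C1/cos(y)^4


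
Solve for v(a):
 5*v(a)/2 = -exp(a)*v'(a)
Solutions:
 v(a) = C1*exp(5*exp(-a)/2)


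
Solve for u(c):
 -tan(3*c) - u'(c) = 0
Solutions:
 u(c) = C1 + log(cos(3*c))/3


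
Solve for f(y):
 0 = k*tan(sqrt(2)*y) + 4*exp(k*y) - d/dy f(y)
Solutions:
 f(y) = C1 - sqrt(2)*k*log(cos(sqrt(2)*y))/2 + 4*Piecewise((exp(k*y)/k, Ne(k, 0)), (y, True))


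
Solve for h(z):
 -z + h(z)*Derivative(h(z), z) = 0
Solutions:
 h(z) = -sqrt(C1 + z^2)
 h(z) = sqrt(C1 + z^2)


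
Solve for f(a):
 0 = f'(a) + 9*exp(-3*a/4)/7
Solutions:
 f(a) = C1 + 12*exp(-3*a/4)/7


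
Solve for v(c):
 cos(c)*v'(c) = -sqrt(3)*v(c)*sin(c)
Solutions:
 v(c) = C1*cos(c)^(sqrt(3))


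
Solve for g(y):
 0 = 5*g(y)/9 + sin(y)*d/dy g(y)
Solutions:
 g(y) = C1*(cos(y) + 1)^(5/18)/(cos(y) - 1)^(5/18)


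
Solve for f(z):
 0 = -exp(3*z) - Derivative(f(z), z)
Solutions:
 f(z) = C1 - exp(3*z)/3


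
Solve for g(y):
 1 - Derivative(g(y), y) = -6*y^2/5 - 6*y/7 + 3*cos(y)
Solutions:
 g(y) = C1 + 2*y^3/5 + 3*y^2/7 + y - 3*sin(y)


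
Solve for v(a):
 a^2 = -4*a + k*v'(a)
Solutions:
 v(a) = C1 + a^3/(3*k) + 2*a^2/k


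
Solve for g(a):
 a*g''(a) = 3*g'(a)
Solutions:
 g(a) = C1 + C2*a^4


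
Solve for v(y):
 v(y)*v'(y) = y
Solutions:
 v(y) = -sqrt(C1 + y^2)
 v(y) = sqrt(C1 + y^2)


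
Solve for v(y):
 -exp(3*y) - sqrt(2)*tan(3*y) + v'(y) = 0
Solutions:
 v(y) = C1 + exp(3*y)/3 - sqrt(2)*log(cos(3*y))/3


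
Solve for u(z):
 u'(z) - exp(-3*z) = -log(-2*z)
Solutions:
 u(z) = C1 - z*log(-z) + z*(1 - log(2)) - exp(-3*z)/3


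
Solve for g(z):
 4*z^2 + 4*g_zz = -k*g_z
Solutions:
 g(z) = C1 + C2*exp(-k*z/4) - 4*z^3/(3*k) + 16*z^2/k^2 - 128*z/k^3


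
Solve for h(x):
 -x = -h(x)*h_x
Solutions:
 h(x) = -sqrt(C1 + x^2)
 h(x) = sqrt(C1 + x^2)


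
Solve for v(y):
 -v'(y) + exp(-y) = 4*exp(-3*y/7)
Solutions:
 v(y) = C1 - exp(-y) + 28*exp(-3*y/7)/3


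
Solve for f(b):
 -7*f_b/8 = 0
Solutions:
 f(b) = C1


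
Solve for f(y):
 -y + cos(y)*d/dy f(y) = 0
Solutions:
 f(y) = C1 + Integral(y/cos(y), y)


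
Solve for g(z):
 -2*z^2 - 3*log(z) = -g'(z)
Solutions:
 g(z) = C1 + 2*z^3/3 + 3*z*log(z) - 3*z


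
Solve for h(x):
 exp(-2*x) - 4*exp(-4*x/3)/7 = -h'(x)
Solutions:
 h(x) = C1 + exp(-2*x)/2 - 3*exp(-4*x/3)/7


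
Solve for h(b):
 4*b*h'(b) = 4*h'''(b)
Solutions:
 h(b) = C1 + Integral(C2*airyai(b) + C3*airybi(b), b)


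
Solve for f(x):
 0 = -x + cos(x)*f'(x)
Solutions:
 f(x) = C1 + Integral(x/cos(x), x)


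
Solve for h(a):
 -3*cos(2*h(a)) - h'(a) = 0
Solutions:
 h(a) = -asin((C1 + exp(12*a))/(C1 - exp(12*a)))/2 + pi/2
 h(a) = asin((C1 + exp(12*a))/(C1 - exp(12*a)))/2


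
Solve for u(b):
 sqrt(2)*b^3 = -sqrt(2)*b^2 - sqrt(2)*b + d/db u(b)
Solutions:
 u(b) = C1 + sqrt(2)*b^4/4 + sqrt(2)*b^3/3 + sqrt(2)*b^2/2


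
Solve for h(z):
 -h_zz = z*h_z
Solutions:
 h(z) = C1 + C2*erf(sqrt(2)*z/2)


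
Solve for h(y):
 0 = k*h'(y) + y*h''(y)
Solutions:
 h(y) = C1 + y^(1 - re(k))*(C2*sin(log(y)*Abs(im(k))) + C3*cos(log(y)*im(k)))


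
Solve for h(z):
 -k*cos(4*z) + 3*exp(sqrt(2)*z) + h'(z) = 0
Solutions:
 h(z) = C1 + k*sin(4*z)/4 - 3*sqrt(2)*exp(sqrt(2)*z)/2


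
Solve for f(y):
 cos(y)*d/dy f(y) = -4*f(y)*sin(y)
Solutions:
 f(y) = C1*cos(y)^4


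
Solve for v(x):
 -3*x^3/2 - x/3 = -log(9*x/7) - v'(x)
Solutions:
 v(x) = C1 + 3*x^4/8 + x^2/6 - x*log(x) + x*log(7/9) + x


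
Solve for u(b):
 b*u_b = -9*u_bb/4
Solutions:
 u(b) = C1 + C2*erf(sqrt(2)*b/3)


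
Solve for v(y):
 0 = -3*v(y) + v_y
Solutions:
 v(y) = C1*exp(3*y)


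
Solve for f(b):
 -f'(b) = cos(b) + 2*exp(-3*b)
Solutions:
 f(b) = C1 - sin(b) + 2*exp(-3*b)/3


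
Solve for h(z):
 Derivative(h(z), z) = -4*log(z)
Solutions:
 h(z) = C1 - 4*z*log(z) + 4*z


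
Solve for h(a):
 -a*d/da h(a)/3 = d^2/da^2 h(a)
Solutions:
 h(a) = C1 + C2*erf(sqrt(6)*a/6)


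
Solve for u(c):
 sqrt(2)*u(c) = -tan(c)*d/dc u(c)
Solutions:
 u(c) = C1/sin(c)^(sqrt(2))


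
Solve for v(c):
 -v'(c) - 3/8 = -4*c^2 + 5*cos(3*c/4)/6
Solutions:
 v(c) = C1 + 4*c^3/3 - 3*c/8 - 10*sin(3*c/4)/9


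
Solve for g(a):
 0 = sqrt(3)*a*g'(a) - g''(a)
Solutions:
 g(a) = C1 + C2*erfi(sqrt(2)*3^(1/4)*a/2)


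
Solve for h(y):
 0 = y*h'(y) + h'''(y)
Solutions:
 h(y) = C1 + Integral(C2*airyai(-y) + C3*airybi(-y), y)


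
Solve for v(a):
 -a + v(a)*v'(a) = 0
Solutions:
 v(a) = -sqrt(C1 + a^2)
 v(a) = sqrt(C1 + a^2)


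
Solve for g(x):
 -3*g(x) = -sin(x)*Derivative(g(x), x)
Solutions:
 g(x) = C1*(cos(x) - 1)^(3/2)/(cos(x) + 1)^(3/2)


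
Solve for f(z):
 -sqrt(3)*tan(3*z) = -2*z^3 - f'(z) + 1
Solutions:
 f(z) = C1 - z^4/2 + z - sqrt(3)*log(cos(3*z))/3


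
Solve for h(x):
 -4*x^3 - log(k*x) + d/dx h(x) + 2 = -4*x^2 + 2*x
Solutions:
 h(x) = C1 + x^4 - 4*x^3/3 + x^2 + x*log(k*x) - 3*x


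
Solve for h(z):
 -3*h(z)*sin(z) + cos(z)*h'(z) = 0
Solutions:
 h(z) = C1/cos(z)^3


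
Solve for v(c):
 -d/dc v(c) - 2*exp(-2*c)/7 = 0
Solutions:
 v(c) = C1 + exp(-2*c)/7


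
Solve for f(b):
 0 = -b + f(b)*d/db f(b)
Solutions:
 f(b) = -sqrt(C1 + b^2)
 f(b) = sqrt(C1 + b^2)


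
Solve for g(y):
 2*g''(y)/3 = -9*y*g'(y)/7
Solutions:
 g(y) = C1 + C2*erf(3*sqrt(21)*y/14)


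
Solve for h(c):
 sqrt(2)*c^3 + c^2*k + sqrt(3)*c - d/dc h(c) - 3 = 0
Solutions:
 h(c) = C1 + sqrt(2)*c^4/4 + c^3*k/3 + sqrt(3)*c^2/2 - 3*c


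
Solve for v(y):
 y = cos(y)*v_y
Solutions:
 v(y) = C1 + Integral(y/cos(y), y)


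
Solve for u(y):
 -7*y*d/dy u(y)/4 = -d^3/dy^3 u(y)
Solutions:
 u(y) = C1 + Integral(C2*airyai(14^(1/3)*y/2) + C3*airybi(14^(1/3)*y/2), y)


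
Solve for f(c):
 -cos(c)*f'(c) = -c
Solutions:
 f(c) = C1 + Integral(c/cos(c), c)


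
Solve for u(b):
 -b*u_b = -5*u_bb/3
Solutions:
 u(b) = C1 + C2*erfi(sqrt(30)*b/10)


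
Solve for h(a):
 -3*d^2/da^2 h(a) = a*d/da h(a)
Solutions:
 h(a) = C1 + C2*erf(sqrt(6)*a/6)


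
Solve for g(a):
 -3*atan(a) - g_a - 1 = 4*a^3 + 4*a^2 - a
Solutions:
 g(a) = C1 - a^4 - 4*a^3/3 + a^2/2 - 3*a*atan(a) - a + 3*log(a^2 + 1)/2


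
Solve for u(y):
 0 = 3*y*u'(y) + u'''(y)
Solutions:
 u(y) = C1 + Integral(C2*airyai(-3^(1/3)*y) + C3*airybi(-3^(1/3)*y), y)


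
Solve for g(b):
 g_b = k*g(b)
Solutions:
 g(b) = C1*exp(b*k)


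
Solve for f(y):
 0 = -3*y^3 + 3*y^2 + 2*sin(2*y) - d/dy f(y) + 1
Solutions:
 f(y) = C1 - 3*y^4/4 + y^3 + y - cos(2*y)


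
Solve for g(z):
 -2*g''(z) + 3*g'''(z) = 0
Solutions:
 g(z) = C1 + C2*z + C3*exp(2*z/3)


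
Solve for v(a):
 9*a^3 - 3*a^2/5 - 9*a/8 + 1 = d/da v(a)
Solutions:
 v(a) = C1 + 9*a^4/4 - a^3/5 - 9*a^2/16 + a


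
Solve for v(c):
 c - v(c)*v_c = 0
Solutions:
 v(c) = -sqrt(C1 + c^2)
 v(c) = sqrt(C1 + c^2)


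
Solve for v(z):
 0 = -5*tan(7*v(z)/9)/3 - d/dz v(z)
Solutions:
 v(z) = -9*asin(C1*exp(-35*z/27))/7 + 9*pi/7
 v(z) = 9*asin(C1*exp(-35*z/27))/7


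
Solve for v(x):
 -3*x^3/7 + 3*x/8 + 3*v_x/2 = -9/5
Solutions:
 v(x) = C1 + x^4/14 - x^2/8 - 6*x/5


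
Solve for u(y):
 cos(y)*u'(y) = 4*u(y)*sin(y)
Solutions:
 u(y) = C1/cos(y)^4


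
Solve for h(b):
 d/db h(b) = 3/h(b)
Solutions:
 h(b) = -sqrt(C1 + 6*b)
 h(b) = sqrt(C1 + 6*b)


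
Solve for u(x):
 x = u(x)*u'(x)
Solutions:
 u(x) = -sqrt(C1 + x^2)
 u(x) = sqrt(C1 + x^2)


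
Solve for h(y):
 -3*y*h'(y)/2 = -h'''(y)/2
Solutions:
 h(y) = C1 + Integral(C2*airyai(3^(1/3)*y) + C3*airybi(3^(1/3)*y), y)


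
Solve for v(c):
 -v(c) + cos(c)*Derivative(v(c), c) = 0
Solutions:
 v(c) = C1*sqrt(sin(c) + 1)/sqrt(sin(c) - 1)


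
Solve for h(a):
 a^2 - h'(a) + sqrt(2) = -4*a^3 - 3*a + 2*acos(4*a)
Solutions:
 h(a) = C1 + a^4 + a^3/3 + 3*a^2/2 - 2*a*acos(4*a) + sqrt(2)*a + sqrt(1 - 16*a^2)/2


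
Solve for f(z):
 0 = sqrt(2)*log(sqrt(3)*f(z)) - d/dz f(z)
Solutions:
 -sqrt(2)*Integral(1/(2*log(_y) + log(3)), (_y, f(z))) = C1 - z


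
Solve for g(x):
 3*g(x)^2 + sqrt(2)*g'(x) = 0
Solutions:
 g(x) = 2/(C1 + 3*sqrt(2)*x)


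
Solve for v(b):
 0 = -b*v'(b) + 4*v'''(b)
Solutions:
 v(b) = C1 + Integral(C2*airyai(2^(1/3)*b/2) + C3*airybi(2^(1/3)*b/2), b)


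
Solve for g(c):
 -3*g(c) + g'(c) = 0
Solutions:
 g(c) = C1*exp(3*c)


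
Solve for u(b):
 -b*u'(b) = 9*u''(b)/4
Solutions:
 u(b) = C1 + C2*erf(sqrt(2)*b/3)


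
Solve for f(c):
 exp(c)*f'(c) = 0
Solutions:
 f(c) = C1


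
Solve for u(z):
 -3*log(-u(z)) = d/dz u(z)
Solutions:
 -li(-u(z)) = C1 - 3*z


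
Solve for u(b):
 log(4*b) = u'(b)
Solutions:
 u(b) = C1 + b*log(b) - b + b*log(4)


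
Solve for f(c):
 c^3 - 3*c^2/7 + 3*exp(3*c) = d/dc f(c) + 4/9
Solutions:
 f(c) = C1 + c^4/4 - c^3/7 - 4*c/9 + exp(3*c)


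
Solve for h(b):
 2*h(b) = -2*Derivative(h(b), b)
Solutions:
 h(b) = C1*exp(-b)


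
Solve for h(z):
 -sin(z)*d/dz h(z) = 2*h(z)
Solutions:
 h(z) = C1*(cos(z) + 1)/(cos(z) - 1)


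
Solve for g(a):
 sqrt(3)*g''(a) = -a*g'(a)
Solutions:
 g(a) = C1 + C2*erf(sqrt(2)*3^(3/4)*a/6)


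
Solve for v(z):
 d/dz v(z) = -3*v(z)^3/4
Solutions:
 v(z) = -sqrt(2)*sqrt(-1/(C1 - 3*z))
 v(z) = sqrt(2)*sqrt(-1/(C1 - 3*z))


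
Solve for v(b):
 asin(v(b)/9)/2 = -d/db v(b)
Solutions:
 Integral(1/asin(_y/9), (_y, v(b))) = C1 - b/2


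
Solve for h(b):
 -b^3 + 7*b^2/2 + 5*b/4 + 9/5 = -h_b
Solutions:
 h(b) = C1 + b^4/4 - 7*b^3/6 - 5*b^2/8 - 9*b/5


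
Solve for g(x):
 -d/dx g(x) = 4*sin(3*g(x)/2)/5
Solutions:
 4*x/5 + log(cos(3*g(x)/2) - 1)/3 - log(cos(3*g(x)/2) + 1)/3 = C1


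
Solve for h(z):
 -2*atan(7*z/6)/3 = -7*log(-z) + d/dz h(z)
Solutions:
 h(z) = C1 + 7*z*log(-z) - 2*z*atan(7*z/6)/3 - 7*z + 2*log(49*z^2 + 36)/7
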